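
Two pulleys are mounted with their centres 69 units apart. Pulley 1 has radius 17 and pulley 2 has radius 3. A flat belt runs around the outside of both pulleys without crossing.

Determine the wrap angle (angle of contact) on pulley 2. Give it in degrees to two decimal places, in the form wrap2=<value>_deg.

open belt: β = asin((r2−r1)/C) = asin(-14/69) = -11.7065°
wrap1 = π − 2β = 203.4130°
wrap2 = π + 2β = 156.5870°

wrap2=156.59_deg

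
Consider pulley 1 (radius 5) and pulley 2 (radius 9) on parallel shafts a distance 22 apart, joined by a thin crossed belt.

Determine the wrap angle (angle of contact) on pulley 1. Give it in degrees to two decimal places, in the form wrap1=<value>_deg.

crossed belt: β = asin((r1+r2)/C) = asin(14/22) = 39.5212°
wrap1 = wrap2 = π + 2β = 259.0424°

wrap1=259.04_deg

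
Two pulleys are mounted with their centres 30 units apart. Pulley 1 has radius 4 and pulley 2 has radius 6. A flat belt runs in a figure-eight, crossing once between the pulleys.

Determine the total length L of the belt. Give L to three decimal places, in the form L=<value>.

L=94.781

crossed belt: β = asin((r1+r2)/C) = asin(10/30) = 19.4712°
wrap1 = wrap2 = π + 2β = 218.9424°
tangent length = C·cosβ = 28.2843
L = (r1+r2)·wrap + 2·C·cosβ = 10·3.8213 + 2·28.2843 = 94.7812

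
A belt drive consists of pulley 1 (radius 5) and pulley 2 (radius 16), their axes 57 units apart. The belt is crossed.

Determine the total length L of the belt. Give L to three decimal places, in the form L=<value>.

L=187.802

crossed belt: β = asin((r1+r2)/C) = asin(21/57) = 21.6183°
wrap1 = wrap2 = π + 2β = 223.2365°
tangent length = C·cosβ = 52.9906
L = (r1+r2)·wrap + 2·C·cosβ = 21·3.8962 + 2·52.9906 = 187.8016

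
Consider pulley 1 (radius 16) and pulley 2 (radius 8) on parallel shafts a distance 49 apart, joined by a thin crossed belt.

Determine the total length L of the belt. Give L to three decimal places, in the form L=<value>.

crossed belt: β = asin((r1+r2)/C) = asin(24/49) = 29.3272°
wrap1 = wrap2 = π + 2β = 238.6543°
tangent length = C·cosβ = 42.7200
L = (r1+r2)·wrap + 2·C·cosβ = 24·4.1653 + 2·42.7200 = 185.4073

L=185.407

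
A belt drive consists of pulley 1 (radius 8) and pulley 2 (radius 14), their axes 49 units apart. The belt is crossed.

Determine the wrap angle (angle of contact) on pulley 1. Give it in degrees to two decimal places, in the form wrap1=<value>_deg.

crossed belt: β = asin((r1+r2)/C) = asin(22/49) = 26.6782°
wrap1 = wrap2 = π + 2β = 233.3565°

wrap1=233.36_deg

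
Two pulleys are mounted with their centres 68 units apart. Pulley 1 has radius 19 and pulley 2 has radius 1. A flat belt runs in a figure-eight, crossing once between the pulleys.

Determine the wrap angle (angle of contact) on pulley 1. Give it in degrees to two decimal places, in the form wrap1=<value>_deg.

wrap1=214.21_deg

crossed belt: β = asin((r1+r2)/C) = asin(20/68) = 17.1046°
wrap1 = wrap2 = π + 2β = 214.2093°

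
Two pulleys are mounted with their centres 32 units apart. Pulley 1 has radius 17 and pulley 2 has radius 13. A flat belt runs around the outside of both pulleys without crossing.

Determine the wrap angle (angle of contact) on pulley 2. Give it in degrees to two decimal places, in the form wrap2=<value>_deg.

open belt: β = asin((r2−r1)/C) = asin(-4/32) = -7.1808°
wrap1 = π − 2β = 194.3615°
wrap2 = π + 2β = 165.6385°

wrap2=165.64_deg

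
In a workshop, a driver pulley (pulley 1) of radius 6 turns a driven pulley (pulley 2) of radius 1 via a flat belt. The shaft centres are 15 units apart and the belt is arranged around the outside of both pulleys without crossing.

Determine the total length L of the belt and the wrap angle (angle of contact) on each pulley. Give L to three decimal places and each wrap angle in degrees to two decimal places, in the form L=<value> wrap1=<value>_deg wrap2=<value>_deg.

open belt: β = asin((r2−r1)/C) = asin(-5/15) = -19.4712°
wrap1 = π − 2β = 218.9424°
wrap2 = π + 2β = 141.0576°
tangent length = C·cosβ = 14.1421
L = r1·wrap1 + r2·wrap2 + 2·C·cosβ = 6·3.8213 + 1·2.4619 + 2·14.1421 = 53.6738

L=53.674 wrap1=218.94_deg wrap2=141.06_deg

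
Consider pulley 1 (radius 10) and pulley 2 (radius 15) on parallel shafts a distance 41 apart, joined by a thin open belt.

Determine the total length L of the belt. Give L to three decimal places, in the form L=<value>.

open belt: β = asin((r2−r1)/C) = asin(5/41) = 7.0047°
wrap1 = π − 2β = 165.9905°
wrap2 = π + 2β = 194.0095°
tangent length = C·cosβ = 40.6940
L = r1·wrap1 + r2·wrap2 + 2·C·cosβ = 10·2.8971 + 15·3.3861 + 2·40.6940 = 161.1503

L=161.150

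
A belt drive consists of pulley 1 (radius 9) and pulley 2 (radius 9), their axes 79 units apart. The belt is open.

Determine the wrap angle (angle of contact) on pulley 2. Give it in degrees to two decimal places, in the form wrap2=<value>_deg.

wrap2=180.00_deg

open belt: β = asin((r2−r1)/C) = asin(0/79) = 0.0000°
wrap1 = π − 2β = 180.0000°
wrap2 = π + 2β = 180.0000°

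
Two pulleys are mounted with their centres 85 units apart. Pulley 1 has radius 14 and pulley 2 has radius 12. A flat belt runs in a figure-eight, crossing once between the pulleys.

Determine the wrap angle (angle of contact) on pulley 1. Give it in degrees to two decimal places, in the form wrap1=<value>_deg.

wrap1=215.62_deg

crossed belt: β = asin((r1+r2)/C) = asin(26/85) = 17.8113°
wrap1 = wrap2 = π + 2β = 215.6225°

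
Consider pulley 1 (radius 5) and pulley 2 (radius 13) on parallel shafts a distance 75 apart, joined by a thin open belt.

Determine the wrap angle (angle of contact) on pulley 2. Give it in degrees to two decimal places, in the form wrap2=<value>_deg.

open belt: β = asin((r2−r1)/C) = asin(8/75) = 6.1232°
wrap1 = π − 2β = 167.7536°
wrap2 = π + 2β = 192.2464°

wrap2=192.25_deg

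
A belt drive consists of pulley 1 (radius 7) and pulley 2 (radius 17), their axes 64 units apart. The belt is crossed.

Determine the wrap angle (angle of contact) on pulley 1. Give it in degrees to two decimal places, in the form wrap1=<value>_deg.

crossed belt: β = asin((r1+r2)/C) = asin(24/64) = 22.0243°
wrap1 = wrap2 = π + 2β = 224.0486°

wrap1=224.05_deg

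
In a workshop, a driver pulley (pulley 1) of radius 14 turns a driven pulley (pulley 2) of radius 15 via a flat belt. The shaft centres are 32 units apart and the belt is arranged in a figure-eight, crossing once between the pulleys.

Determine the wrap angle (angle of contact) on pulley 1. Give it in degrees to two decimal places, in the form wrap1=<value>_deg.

crossed belt: β = asin((r1+r2)/C) = asin(29/32) = 64.9922°
wrap1 = wrap2 = π + 2β = 309.9843°

wrap1=309.98_deg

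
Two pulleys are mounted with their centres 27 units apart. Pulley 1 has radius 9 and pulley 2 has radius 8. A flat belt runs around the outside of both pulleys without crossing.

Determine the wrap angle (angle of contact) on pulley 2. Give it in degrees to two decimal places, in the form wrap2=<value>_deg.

open belt: β = asin((r2−r1)/C) = asin(-1/27) = -2.1226°
wrap1 = π − 2β = 184.2451°
wrap2 = π + 2β = 175.7549°

wrap2=175.75_deg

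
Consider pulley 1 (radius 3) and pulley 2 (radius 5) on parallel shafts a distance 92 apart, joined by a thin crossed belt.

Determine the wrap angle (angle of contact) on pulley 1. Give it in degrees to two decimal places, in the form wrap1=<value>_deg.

crossed belt: β = asin((r1+r2)/C) = asin(8/92) = 4.9885°
wrap1 = wrap2 = π + 2β = 189.9771°

wrap1=189.98_deg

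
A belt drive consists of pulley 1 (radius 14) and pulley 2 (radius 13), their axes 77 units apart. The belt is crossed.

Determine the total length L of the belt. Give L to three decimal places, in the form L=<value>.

crossed belt: β = asin((r1+r2)/C) = asin(27/77) = 20.5270°
wrap1 = wrap2 = π + 2β = 221.0541°
tangent length = C·cosβ = 72.1110
L = (r1+r2)·wrap + 2·C·cosβ = 27·3.8581 + 2·72.1110 = 248.3913

L=248.391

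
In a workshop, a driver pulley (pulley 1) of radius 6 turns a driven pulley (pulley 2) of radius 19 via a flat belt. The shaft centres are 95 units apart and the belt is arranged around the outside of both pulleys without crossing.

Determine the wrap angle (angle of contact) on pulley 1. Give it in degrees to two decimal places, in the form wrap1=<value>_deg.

open belt: β = asin((r2−r1)/C) = asin(13/95) = 7.8652°
wrap1 = π − 2β = 164.2697°
wrap2 = π + 2β = 195.7303°

wrap1=164.27_deg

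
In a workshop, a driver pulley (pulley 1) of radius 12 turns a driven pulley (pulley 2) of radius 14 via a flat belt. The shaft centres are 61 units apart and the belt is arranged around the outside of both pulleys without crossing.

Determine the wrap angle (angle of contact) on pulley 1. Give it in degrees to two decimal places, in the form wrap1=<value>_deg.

open belt: β = asin((r2−r1)/C) = asin(2/61) = 1.8789°
wrap1 = π − 2β = 176.2422°
wrap2 = π + 2β = 183.7578°

wrap1=176.24_deg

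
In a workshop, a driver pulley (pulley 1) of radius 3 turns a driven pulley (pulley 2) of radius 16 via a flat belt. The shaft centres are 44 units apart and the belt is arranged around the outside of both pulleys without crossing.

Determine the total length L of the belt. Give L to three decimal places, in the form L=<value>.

open belt: β = asin((r2−r1)/C) = asin(13/44) = 17.1848°
wrap1 = π − 2β = 145.6304°
wrap2 = π + 2β = 214.3696°
tangent length = C·cosβ = 42.0357
L = r1·wrap1 + r2·wrap2 + 2·C·cosβ = 3·2.5417 + 16·3.7415 + 2·42.0357 = 151.5599

L=151.560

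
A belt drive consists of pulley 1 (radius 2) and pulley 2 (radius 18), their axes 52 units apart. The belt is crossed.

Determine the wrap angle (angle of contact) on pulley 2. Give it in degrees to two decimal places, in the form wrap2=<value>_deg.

crossed belt: β = asin((r1+r2)/C) = asin(20/52) = 22.6199°
wrap1 = wrap2 = π + 2β = 225.2397°

wrap2=225.24_deg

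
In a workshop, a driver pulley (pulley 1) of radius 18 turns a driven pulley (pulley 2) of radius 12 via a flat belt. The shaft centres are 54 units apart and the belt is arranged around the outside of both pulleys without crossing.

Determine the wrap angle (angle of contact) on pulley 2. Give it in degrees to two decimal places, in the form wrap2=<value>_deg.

open belt: β = asin((r2−r1)/C) = asin(-6/54) = -6.3794°
wrap1 = π − 2β = 192.7587°
wrap2 = π + 2β = 167.2413°

wrap2=167.24_deg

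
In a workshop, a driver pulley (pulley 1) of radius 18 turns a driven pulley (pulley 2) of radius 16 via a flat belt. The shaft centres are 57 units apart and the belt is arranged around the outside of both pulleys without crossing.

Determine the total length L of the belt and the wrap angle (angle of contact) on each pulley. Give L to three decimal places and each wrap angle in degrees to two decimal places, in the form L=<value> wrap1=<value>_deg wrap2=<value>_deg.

L=220.884 wrap1=184.02_deg wrap2=175.98_deg

open belt: β = asin((r2−r1)/C) = asin(-2/57) = -2.0108°
wrap1 = π − 2β = 184.0216°
wrap2 = π + 2β = 175.9784°
tangent length = C·cosβ = 56.9649
L = r1·wrap1 + r2·wrap2 + 2·C·cosβ = 18·3.2118 + 16·3.0714 + 2·56.9649 = 220.8843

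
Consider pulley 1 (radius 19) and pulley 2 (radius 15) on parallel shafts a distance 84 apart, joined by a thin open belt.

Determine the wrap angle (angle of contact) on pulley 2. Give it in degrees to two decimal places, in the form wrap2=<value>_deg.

wrap2=174.54_deg

open belt: β = asin((r2−r1)/C) = asin(-4/84) = -2.7294°
wrap1 = π − 2β = 185.4588°
wrap2 = π + 2β = 174.5412°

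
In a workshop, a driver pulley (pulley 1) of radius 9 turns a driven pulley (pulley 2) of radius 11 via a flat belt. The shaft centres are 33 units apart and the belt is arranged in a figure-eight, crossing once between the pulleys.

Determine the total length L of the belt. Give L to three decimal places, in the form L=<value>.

crossed belt: β = asin((r1+r2)/C) = asin(20/33) = 37.3052°
wrap1 = wrap2 = π + 2β = 254.6104°
tangent length = C·cosβ = 26.2488
L = (r1+r2)·wrap + 2·C·cosβ = 20·4.4438 + 2·26.2488 = 141.3734

L=141.373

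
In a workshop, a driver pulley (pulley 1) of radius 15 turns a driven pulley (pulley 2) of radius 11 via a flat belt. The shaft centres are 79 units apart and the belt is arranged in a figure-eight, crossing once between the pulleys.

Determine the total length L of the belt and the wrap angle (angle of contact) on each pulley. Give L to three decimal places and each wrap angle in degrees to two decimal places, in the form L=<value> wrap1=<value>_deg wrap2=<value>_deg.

L=248.318 wrap1=218.43_deg wrap2=218.43_deg

crossed belt: β = asin((r1+r2)/C) = asin(26/79) = 19.2150°
wrap1 = wrap2 = π + 2β = 218.4300°
tangent length = C·cosβ = 74.5989
L = (r1+r2)·wrap + 2·C·cosβ = 26·3.8123 + 2·74.5989 = 248.3182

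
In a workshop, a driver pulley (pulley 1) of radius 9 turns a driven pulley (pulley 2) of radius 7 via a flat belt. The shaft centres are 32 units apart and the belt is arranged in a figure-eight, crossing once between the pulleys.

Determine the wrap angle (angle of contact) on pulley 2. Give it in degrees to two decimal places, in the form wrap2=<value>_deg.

wrap2=240.00_deg

crossed belt: β = asin((r1+r2)/C) = asin(16/32) = 30.0000°
wrap1 = wrap2 = π + 2β = 240.0000°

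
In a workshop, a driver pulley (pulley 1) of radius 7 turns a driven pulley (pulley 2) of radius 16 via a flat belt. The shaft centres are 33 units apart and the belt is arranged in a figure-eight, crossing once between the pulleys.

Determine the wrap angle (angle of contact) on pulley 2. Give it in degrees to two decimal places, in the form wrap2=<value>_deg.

wrap2=268.37_deg

crossed belt: β = asin((r1+r2)/C) = asin(23/33) = 44.1844°
wrap1 = wrap2 = π + 2β = 268.3688°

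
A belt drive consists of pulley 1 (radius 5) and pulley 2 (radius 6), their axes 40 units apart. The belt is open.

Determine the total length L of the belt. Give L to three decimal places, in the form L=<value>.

L=114.583

open belt: β = asin((r2−r1)/C) = asin(1/40) = 1.4325°
wrap1 = π − 2β = 177.1349°
wrap2 = π + 2β = 182.8651°
tangent length = C·cosβ = 39.9875
L = r1·wrap1 + r2·wrap2 + 2·C·cosβ = 5·3.0916 + 6·3.1916 + 2·39.9875 = 114.5825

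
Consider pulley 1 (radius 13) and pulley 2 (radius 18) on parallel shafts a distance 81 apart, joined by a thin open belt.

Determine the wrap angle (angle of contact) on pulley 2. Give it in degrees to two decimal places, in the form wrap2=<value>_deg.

open belt: β = asin((r2−r1)/C) = asin(5/81) = 3.5390°
wrap1 = π − 2β = 172.9219°
wrap2 = π + 2β = 187.0781°

wrap2=187.08_deg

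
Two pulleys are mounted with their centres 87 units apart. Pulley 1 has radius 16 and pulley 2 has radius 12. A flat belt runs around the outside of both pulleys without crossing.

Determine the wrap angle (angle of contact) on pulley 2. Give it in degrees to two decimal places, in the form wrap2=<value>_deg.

open belt: β = asin((r2−r1)/C) = asin(-4/87) = -2.6352°
wrap1 = π − 2β = 185.2704°
wrap2 = π + 2β = 174.7296°

wrap2=174.73_deg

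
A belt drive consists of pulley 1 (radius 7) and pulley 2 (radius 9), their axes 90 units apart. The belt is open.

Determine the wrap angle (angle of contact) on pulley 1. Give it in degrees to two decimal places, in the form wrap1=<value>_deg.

open belt: β = asin((r2−r1)/C) = asin(2/90) = 1.2733°
wrap1 = π − 2β = 177.4533°
wrap2 = π + 2β = 182.5467°

wrap1=177.45_deg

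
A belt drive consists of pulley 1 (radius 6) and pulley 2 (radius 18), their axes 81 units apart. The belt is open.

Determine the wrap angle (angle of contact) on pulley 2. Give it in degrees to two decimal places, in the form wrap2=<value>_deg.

wrap2=197.04_deg

open belt: β = asin((r2−r1)/C) = asin(12/81) = 8.5196°
wrap1 = π − 2β = 162.9608°
wrap2 = π + 2β = 197.0392°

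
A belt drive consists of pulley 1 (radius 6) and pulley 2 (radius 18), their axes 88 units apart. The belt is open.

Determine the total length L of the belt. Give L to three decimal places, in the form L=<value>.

open belt: β = asin((r2−r1)/C) = asin(12/88) = 7.8375°
wrap1 = π − 2β = 164.3250°
wrap2 = π + 2β = 195.6750°
tangent length = C·cosβ = 87.1780
L = r1·wrap1 + r2·wrap2 + 2·C·cosβ = 6·2.8680 + 18·3.4152 + 2·87.1780 = 253.0371

L=253.037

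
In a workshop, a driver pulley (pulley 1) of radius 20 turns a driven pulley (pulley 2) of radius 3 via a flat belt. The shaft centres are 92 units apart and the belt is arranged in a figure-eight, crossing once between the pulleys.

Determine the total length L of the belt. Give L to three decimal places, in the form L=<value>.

crossed belt: β = asin((r1+r2)/C) = asin(23/92) = 14.4775°
wrap1 = wrap2 = π + 2β = 208.9550°
tangent length = C·cosβ = 89.0786
L = (r1+r2)·wrap + 2·C·cosβ = 23·3.6470 + 2·89.0786 = 262.0372

L=262.037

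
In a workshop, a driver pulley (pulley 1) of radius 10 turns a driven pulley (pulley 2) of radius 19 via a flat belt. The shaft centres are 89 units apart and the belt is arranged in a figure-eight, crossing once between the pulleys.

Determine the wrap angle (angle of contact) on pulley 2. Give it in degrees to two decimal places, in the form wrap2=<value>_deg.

crossed belt: β = asin((r1+r2)/C) = asin(29/89) = 19.0166°
wrap1 = wrap2 = π + 2β = 218.0333°

wrap2=218.03_deg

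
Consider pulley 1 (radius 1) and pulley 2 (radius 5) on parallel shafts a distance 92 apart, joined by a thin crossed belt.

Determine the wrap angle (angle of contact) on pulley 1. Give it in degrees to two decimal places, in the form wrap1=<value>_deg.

crossed belt: β = asin((r1+r2)/C) = asin(6/92) = 3.7393°
wrap1 = wrap2 = π + 2β = 187.4787°

wrap1=187.48_deg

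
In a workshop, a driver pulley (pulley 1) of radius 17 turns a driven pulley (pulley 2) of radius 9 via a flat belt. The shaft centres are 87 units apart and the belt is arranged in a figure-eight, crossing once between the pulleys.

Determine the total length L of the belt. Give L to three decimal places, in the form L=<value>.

crossed belt: β = asin((r1+r2)/C) = asin(26/87) = 17.3886°
wrap1 = wrap2 = π + 2β = 214.7772°
tangent length = C·cosβ = 83.0241
L = (r1+r2)·wrap + 2·C·cosβ = 26·3.7486 + 2·83.0241 = 263.5110

L=263.511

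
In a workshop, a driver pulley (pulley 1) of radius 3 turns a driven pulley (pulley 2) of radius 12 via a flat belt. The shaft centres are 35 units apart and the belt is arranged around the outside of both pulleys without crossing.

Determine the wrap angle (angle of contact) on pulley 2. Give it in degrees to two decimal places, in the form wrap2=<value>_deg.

wrap2=209.80_deg

open belt: β = asin((r2−r1)/C) = asin(9/35) = 14.9006°
wrap1 = π − 2β = 150.1988°
wrap2 = π + 2β = 209.8012°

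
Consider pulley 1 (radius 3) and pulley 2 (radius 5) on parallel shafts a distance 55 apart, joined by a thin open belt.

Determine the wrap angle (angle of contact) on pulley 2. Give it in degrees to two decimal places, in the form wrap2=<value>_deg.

wrap2=184.17_deg

open belt: β = asin((r2−r1)/C) = asin(2/55) = 2.0839°
wrap1 = π − 2β = 175.8321°
wrap2 = π + 2β = 184.1679°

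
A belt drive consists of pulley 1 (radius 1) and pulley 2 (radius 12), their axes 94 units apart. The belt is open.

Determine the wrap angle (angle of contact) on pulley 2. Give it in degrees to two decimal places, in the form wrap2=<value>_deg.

wrap2=193.44_deg

open belt: β = asin((r2−r1)/C) = asin(11/94) = 6.7202°
wrap1 = π − 2β = 166.5596°
wrap2 = π + 2β = 193.4404°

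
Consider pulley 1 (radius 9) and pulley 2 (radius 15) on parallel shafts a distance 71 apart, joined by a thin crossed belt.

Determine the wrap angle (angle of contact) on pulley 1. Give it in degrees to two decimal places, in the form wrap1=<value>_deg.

crossed belt: β = asin((r1+r2)/C) = asin(24/71) = 19.7568°
wrap1 = wrap2 = π + 2β = 219.5136°

wrap1=219.51_deg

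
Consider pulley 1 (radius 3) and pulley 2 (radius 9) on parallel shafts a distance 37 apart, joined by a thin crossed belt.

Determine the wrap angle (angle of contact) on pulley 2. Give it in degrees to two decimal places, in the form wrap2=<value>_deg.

crossed belt: β = asin((r1+r2)/C) = asin(12/37) = 18.9246°
wrap1 = wrap2 = π + 2β = 217.8493°

wrap2=217.85_deg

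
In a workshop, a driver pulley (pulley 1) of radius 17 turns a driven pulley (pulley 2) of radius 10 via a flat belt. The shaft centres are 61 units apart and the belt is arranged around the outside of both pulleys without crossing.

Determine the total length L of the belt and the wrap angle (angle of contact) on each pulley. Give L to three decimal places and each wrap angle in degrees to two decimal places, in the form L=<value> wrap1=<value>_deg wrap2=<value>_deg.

open belt: β = asin((r2−r1)/C) = asin(-7/61) = -6.5894°
wrap1 = π − 2β = 193.1789°
wrap2 = π + 2β = 166.8211°
tangent length = C·cosβ = 60.5970
L = r1·wrap1 + r2·wrap2 + 2·C·cosβ = 17·3.3716 + 10·2.9116 + 2·60.5970 = 207.6272

L=207.627 wrap1=193.18_deg wrap2=166.82_deg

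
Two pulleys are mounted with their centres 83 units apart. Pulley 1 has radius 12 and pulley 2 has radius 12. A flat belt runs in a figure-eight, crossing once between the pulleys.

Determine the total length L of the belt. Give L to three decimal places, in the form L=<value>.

L=248.388

crossed belt: β = asin((r1+r2)/C) = asin(24/83) = 16.8075°
wrap1 = wrap2 = π + 2β = 213.6149°
tangent length = C·cosβ = 79.4544
L = (r1+r2)·wrap + 2·C·cosβ = 24·3.7283 + 2·79.4544 = 248.3876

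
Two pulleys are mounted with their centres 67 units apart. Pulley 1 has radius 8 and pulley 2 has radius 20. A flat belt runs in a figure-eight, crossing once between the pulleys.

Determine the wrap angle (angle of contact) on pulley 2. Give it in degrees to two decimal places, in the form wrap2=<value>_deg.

crossed belt: β = asin((r1+r2)/C) = asin(28/67) = 24.7027°
wrap1 = wrap2 = π + 2β = 229.4055°

wrap2=229.41_deg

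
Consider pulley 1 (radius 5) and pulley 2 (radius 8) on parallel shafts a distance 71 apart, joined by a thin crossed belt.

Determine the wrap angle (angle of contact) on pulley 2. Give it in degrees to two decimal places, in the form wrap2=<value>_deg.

crossed belt: β = asin((r1+r2)/C) = asin(13/71) = 10.5503°
wrap1 = wrap2 = π + 2β = 201.1006°

wrap2=201.10_deg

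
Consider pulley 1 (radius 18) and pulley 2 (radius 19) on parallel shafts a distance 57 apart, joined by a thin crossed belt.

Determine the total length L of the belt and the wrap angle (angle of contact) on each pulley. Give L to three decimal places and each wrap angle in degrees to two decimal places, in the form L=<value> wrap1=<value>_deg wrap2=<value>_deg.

crossed belt: β = asin((r1+r2)/C) = asin(37/57) = 40.4755°
wrap1 = wrap2 = π + 2β = 260.9510°
tangent length = C·cosβ = 43.3590
L = (r1+r2)·wrap + 2·C·cosβ = 37·4.5545 + 2·43.3590 = 255.2327

L=255.233 wrap1=260.95_deg wrap2=260.95_deg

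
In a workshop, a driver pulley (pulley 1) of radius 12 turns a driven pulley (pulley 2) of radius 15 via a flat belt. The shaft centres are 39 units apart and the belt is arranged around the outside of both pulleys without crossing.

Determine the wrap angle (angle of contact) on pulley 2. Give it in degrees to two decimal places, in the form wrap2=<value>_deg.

open belt: β = asin((r2−r1)/C) = asin(3/39) = 4.4117°
wrap1 = π − 2β = 171.1765°
wrap2 = π + 2β = 188.8235°

wrap2=188.82_deg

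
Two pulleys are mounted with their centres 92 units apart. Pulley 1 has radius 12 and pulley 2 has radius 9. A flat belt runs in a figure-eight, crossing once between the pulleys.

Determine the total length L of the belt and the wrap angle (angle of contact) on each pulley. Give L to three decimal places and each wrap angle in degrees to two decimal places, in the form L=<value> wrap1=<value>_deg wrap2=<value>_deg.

crossed belt: β = asin((r1+r2)/C) = asin(21/92) = 13.1947°
wrap1 = wrap2 = π + 2β = 206.3894°
tangent length = C·cosβ = 89.5712
L = (r1+r2)·wrap + 2·C·cosβ = 21·3.6022 + 2·89.5712 = 254.7881

L=254.788 wrap1=206.39_deg wrap2=206.39_deg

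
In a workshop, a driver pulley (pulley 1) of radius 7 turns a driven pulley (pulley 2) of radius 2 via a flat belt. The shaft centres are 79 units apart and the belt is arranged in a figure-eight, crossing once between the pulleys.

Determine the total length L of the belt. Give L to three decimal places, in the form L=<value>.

crossed belt: β = asin((r1+r2)/C) = asin(9/79) = 6.5416°
wrap1 = wrap2 = π + 2β = 193.0831°
tangent length = C·cosβ = 78.4857
L = (r1+r2)·wrap + 2·C·cosβ = 9·3.3699 + 2·78.4857 = 187.3008

L=187.301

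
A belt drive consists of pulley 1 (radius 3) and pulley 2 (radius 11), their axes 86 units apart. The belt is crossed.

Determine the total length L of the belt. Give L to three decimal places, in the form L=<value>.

crossed belt: β = asin((r1+r2)/C) = asin(14/86) = 9.3689°
wrap1 = wrap2 = π + 2β = 198.7378°
tangent length = C·cosβ = 84.8528
L = (r1+r2)·wrap + 2·C·cosβ = 14·3.4686 + 2·84.8528 = 218.2664

L=218.266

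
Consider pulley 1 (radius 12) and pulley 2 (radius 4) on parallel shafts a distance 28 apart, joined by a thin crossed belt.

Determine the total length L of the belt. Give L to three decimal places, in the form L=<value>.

L=115.686

crossed belt: β = asin((r1+r2)/C) = asin(16/28) = 34.8499°
wrap1 = wrap2 = π + 2β = 249.6998°
tangent length = C·cosβ = 22.9783
L = (r1+r2)·wrap + 2·C·cosβ = 16·4.3581 + 2·22.9783 = 115.6858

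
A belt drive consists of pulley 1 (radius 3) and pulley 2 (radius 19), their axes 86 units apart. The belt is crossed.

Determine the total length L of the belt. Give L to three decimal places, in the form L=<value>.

L=246.774

crossed belt: β = asin((r1+r2)/C) = asin(22/86) = 14.8218°
wrap1 = wrap2 = π + 2β = 209.6436°
tangent length = C·cosβ = 83.1384
L = (r1+r2)·wrap + 2·C·cosβ = 22·3.6590 + 2·83.1384 = 246.7743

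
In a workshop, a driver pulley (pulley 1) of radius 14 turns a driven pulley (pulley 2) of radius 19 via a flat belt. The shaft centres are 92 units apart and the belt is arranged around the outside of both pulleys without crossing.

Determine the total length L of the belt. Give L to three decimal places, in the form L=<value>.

L=287.944

open belt: β = asin((r2−r1)/C) = asin(5/92) = 3.1154°
wrap1 = π − 2β = 173.7691°
wrap2 = π + 2β = 186.2309°
tangent length = C·cosβ = 91.8640
L = r1·wrap1 + r2·wrap2 + 2·C·cosβ = 14·3.0328 + 19·3.2503 + 2·91.8640 = 287.9444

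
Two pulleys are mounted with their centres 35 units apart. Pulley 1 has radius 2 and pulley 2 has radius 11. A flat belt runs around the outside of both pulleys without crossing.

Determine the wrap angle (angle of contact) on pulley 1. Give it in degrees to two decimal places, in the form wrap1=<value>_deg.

open belt: β = asin((r2−r1)/C) = asin(9/35) = 14.9006°
wrap1 = π − 2β = 150.1988°
wrap2 = π + 2β = 209.8012°

wrap1=150.20_deg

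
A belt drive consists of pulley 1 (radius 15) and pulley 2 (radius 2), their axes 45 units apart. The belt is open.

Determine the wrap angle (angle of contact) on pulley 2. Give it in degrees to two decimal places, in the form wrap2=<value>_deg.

wrap2=146.42_deg

open belt: β = asin((r2−r1)/C) = asin(-13/45) = -16.7914°
wrap1 = π − 2β = 213.5829°
wrap2 = π + 2β = 146.4171°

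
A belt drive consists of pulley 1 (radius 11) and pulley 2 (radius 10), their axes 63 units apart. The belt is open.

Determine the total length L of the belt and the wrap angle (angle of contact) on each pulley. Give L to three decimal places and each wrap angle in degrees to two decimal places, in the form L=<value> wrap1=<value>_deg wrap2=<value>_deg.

open belt: β = asin((r2−r1)/C) = asin(-1/63) = -0.9095°
wrap1 = π − 2β = 181.8190°
wrap2 = π + 2β = 178.1810°
tangent length = C·cosβ = 62.9921
L = r1·wrap1 + r2·wrap2 + 2·C·cosβ = 11·3.1733 + 10·3.1098 + 2·62.9921 = 191.9893

L=191.989 wrap1=181.82_deg wrap2=178.18_deg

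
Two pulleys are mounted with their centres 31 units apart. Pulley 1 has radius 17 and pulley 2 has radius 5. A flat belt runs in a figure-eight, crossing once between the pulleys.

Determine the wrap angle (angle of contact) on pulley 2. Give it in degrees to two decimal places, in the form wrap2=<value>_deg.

crossed belt: β = asin((r1+r2)/C) = asin(22/31) = 45.2087°
wrap1 = wrap2 = π + 2β = 270.4174°

wrap2=270.42_deg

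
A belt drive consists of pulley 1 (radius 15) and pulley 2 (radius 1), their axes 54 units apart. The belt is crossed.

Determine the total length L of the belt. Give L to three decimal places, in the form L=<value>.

L=163.042

crossed belt: β = asin((r1+r2)/C) = asin(16/54) = 17.2353°
wrap1 = wrap2 = π + 2β = 214.4706°
tangent length = C·cosβ = 51.5752
L = (r1+r2)·wrap + 2·C·cosβ = 16·3.7432 + 2·51.5752 = 163.0419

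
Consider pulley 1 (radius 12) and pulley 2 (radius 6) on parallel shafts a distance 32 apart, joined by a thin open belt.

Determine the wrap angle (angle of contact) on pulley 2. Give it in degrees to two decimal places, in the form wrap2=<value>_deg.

wrap2=158.39_deg

open belt: β = asin((r2−r1)/C) = asin(-6/32) = -10.8069°
wrap1 = π − 2β = 201.6138°
wrap2 = π + 2β = 158.3862°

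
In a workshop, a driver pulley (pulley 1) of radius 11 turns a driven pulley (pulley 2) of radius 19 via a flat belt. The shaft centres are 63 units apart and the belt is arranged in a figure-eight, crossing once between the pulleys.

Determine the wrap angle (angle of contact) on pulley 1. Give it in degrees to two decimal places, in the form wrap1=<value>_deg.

crossed belt: β = asin((r1+r2)/C) = asin(30/63) = 28.4369°
wrap1 = wrap2 = π + 2β = 236.8738°

wrap1=236.87_deg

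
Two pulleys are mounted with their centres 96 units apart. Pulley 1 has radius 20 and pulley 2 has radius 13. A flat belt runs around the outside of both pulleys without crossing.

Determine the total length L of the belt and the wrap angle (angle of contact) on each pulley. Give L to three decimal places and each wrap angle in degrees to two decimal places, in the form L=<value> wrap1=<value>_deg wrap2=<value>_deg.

open belt: β = asin((r2−r1)/C) = asin(-7/96) = -4.1815°
wrap1 = π − 2β = 188.3631°
wrap2 = π + 2β = 171.6369°
tangent length = C·cosβ = 95.7445
L = r1·wrap1 + r2·wrap2 + 2·C·cosβ = 20·3.2876 + 13·2.9956 + 2·95.7445 = 296.1832

L=296.183 wrap1=188.36_deg wrap2=171.64_deg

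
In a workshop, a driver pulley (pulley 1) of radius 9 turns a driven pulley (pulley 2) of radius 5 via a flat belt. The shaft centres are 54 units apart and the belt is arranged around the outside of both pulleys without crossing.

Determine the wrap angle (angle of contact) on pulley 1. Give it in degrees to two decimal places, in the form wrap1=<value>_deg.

open belt: β = asin((r2−r1)/C) = asin(-4/54) = -4.2480°
wrap1 = π − 2β = 188.4960°
wrap2 = π + 2β = 171.5040°

wrap1=188.50_deg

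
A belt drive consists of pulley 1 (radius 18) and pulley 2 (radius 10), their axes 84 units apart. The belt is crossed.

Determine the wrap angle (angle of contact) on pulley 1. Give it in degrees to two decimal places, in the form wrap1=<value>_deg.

wrap1=218.94_deg

crossed belt: β = asin((r1+r2)/C) = asin(28/84) = 19.4712°
wrap1 = wrap2 = π + 2β = 218.9424°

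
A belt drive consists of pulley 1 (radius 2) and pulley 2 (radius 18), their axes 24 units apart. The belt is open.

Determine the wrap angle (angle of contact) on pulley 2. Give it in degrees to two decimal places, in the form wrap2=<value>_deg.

wrap2=263.62_deg

open belt: β = asin((r2−r1)/C) = asin(16/24) = 41.8103°
wrap1 = π − 2β = 96.3794°
wrap2 = π + 2β = 263.6206°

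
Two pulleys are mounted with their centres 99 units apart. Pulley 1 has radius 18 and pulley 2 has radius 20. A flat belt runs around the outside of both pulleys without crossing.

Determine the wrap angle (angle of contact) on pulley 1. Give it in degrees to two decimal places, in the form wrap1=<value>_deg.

open belt: β = asin((r2−r1)/C) = asin(2/99) = 1.1576°
wrap1 = π − 2β = 177.6849°
wrap2 = π + 2β = 182.3151°

wrap1=177.68_deg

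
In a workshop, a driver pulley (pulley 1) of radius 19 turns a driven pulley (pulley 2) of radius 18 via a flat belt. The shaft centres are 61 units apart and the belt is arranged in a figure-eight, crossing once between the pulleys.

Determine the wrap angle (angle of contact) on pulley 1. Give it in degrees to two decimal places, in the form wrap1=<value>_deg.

crossed belt: β = asin((r1+r2)/C) = asin(37/61) = 37.3410°
wrap1 = wrap2 = π + 2β = 254.6820°

wrap1=254.68_deg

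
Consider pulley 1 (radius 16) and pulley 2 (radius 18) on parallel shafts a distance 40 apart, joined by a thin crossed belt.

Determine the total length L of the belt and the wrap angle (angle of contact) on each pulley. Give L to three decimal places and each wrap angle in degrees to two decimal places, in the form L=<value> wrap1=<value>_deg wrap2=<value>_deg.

L=218.044 wrap1=296.42_deg wrap2=296.42_deg

crossed belt: β = asin((r1+r2)/C) = asin(34/40) = 58.2117°
wrap1 = wrap2 = π + 2β = 296.4233°
tangent length = C·cosβ = 21.0713
L = (r1+r2)·wrap + 2·C·cosβ = 34·5.1736 + 2·21.0713 = 218.0438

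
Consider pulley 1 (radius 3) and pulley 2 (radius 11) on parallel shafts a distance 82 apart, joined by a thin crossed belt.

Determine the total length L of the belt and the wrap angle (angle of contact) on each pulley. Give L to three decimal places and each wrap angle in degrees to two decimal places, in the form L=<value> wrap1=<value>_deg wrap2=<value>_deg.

crossed belt: β = asin((r1+r2)/C) = asin(14/82) = 9.8304°
wrap1 = wrap2 = π + 2β = 199.6607°
tangent length = C·cosβ = 80.7960
L = (r1+r2)·wrap + 2·C·cosβ = 14·3.4847 + 2·80.7960 = 210.3784

L=210.378 wrap1=199.66_deg wrap2=199.66_deg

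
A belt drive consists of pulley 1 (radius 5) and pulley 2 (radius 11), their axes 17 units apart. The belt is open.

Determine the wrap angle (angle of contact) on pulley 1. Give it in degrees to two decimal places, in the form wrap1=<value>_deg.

wrap1=138.67_deg

open belt: β = asin((r2−r1)/C) = asin(6/17) = 20.6673°
wrap1 = π − 2β = 138.6654°
wrap2 = π + 2β = 221.3346°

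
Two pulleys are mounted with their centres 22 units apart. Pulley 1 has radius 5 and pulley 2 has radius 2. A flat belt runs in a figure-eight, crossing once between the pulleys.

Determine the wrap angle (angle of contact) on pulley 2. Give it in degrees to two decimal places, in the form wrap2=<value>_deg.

wrap2=217.11_deg

crossed belt: β = asin((r1+r2)/C) = asin(7/22) = 18.5530°
wrap1 = wrap2 = π + 2β = 217.1060°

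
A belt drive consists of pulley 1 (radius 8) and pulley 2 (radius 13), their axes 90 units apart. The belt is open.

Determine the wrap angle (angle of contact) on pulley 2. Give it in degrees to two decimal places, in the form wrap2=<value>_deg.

wrap2=186.37_deg

open belt: β = asin((r2−r1)/C) = asin(5/90) = 3.1847°
wrap1 = π − 2β = 173.6305°
wrap2 = π + 2β = 186.3695°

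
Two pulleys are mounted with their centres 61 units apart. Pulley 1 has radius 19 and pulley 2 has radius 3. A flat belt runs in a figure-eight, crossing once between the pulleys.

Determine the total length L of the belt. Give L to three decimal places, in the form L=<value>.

L=199.139

crossed belt: β = asin((r1+r2)/C) = asin(22/61) = 21.1405°
wrap1 = wrap2 = π + 2β = 222.2809°
tangent length = C·cosβ = 56.8946
L = (r1+r2)·wrap + 2·C·cosβ = 22·3.8795 + 2·56.8946 = 199.1390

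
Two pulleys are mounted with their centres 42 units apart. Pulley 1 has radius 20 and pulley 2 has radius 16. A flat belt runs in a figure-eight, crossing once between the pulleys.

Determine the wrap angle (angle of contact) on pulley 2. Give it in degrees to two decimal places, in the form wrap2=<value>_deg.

crossed belt: β = asin((r1+r2)/C) = asin(36/42) = 58.9973°
wrap1 = wrap2 = π + 2β = 297.9946°

wrap2=297.99_deg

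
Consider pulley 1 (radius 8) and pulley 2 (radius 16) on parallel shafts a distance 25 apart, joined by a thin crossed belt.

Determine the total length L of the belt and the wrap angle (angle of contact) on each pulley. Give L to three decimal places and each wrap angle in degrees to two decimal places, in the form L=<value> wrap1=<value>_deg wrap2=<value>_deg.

L=151.174 wrap1=327.48_deg wrap2=327.48_deg

crossed belt: β = asin((r1+r2)/C) = asin(24/25) = 73.7398°
wrap1 = wrap2 = π + 2β = 327.4796°
tangent length = C·cosβ = 7.0000
L = (r1+r2)·wrap + 2·C·cosβ = 24·5.7156 + 2·7.0000 = 151.1743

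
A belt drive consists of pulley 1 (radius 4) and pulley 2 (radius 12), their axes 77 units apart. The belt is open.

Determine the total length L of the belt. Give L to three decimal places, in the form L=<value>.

open belt: β = asin((r2−r1)/C) = asin(8/77) = 5.9636°
wrap1 = π − 2β = 168.0729°
wrap2 = π + 2β = 191.9271°
tangent length = C·cosβ = 76.5833
L = r1·wrap1 + r2·wrap2 + 2·C·cosβ = 4·2.9334 + 12·3.3498 + 2·76.5833 = 205.0974

L=205.097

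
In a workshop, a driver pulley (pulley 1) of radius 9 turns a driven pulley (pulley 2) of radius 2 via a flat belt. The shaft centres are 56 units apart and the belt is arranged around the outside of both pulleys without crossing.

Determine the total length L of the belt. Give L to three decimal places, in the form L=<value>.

L=147.434

open belt: β = asin((r2−r1)/C) = asin(-7/56) = -7.1808°
wrap1 = π − 2β = 194.3615°
wrap2 = π + 2β = 165.6385°
tangent length = C·cosβ = 55.5608
L = r1·wrap1 + r2·wrap2 + 2·C·cosβ = 9·3.3922 + 2·2.8909 + 2·55.5608 = 147.4337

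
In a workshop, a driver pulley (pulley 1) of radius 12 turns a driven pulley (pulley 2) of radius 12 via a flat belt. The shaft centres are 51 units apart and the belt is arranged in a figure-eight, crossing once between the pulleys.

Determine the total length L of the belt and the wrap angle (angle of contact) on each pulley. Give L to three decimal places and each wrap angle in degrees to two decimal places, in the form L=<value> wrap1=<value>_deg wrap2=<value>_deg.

crossed belt: β = asin((r1+r2)/C) = asin(24/51) = 28.0725°
wrap1 = wrap2 = π + 2β = 236.1450°
tangent length = C·cosβ = 45.0000
L = (r1+r2)·wrap + 2·C·cosβ = 24·4.1215 + 2·45.0000 = 188.9162

L=188.916 wrap1=236.14_deg wrap2=236.14_deg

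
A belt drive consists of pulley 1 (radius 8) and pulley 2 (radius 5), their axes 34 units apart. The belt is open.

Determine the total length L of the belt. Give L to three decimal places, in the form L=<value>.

open belt: β = asin((r2−r1)/C) = asin(-3/34) = -5.0621°
wrap1 = π − 2β = 190.1242°
wrap2 = π + 2β = 169.8758°
tangent length = C·cosβ = 33.8674
L = r1·wrap1 + r2·wrap2 + 2·C·cosβ = 8·3.3183 + 5·2.9649 + 2·33.8674 = 109.1056

L=109.106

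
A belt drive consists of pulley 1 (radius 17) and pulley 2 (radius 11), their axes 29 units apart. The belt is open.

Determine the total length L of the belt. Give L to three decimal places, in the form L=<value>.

open belt: β = asin((r2−r1)/C) = asin(-6/29) = -11.9405°
wrap1 = π − 2β = 203.8811°
wrap2 = π + 2β = 156.1189°
tangent length = C·cosβ = 28.3725
L = r1·wrap1 + r2·wrap2 + 2·C·cosβ = 17·3.5584 + 11·2.7248 + 2·28.3725 = 147.2105

L=147.210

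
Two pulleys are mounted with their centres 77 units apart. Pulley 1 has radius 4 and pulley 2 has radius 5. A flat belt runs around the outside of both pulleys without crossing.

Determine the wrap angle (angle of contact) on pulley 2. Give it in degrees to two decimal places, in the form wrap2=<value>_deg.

open belt: β = asin((r2−r1)/C) = asin(1/77) = 0.7441°
wrap1 = π − 2β = 178.5118°
wrap2 = π + 2β = 181.4882°

wrap2=181.49_deg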